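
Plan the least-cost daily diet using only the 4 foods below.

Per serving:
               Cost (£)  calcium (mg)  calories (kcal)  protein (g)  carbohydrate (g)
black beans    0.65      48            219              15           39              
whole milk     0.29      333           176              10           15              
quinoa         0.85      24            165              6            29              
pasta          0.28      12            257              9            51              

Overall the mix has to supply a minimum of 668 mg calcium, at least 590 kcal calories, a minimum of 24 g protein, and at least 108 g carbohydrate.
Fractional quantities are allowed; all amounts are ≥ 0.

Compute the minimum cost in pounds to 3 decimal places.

£0.998

Set it up as a linear program. Let x1 = servings of black beans, x2 = servings of whole milk, x3 = servings of quinoa, x4 = servings of pasta.
min 0.65x1 + 0.29x2 + 0.85x3 + 0.28x4 s.t.:
  48x1 + 333x2 + 24x3 + 12x4 ≥ 668   (calcium)
  219x1 + 176x2 + 165x3 + 257x4 ≥ 590   (calories)
  15x1 + 10x2 + 6x3 + 9x4 ≥ 24   (protein)
  39x1 + 15x2 + 29x3 + 51x4 ≥ 108   (carbohydrate)
  x1, x2, x3, x4 ≥ 0.
The optimal basis is {whole milk, pasta}; black beans, quinoa drop out. There the calcium and carbohydrate constraints are tight.
Optimal quantities: whole milk = 1.95 servings, pasta = 1.544 servings.
Objective = 0.29·1.95 + 0.28·1.544 = 0.99782.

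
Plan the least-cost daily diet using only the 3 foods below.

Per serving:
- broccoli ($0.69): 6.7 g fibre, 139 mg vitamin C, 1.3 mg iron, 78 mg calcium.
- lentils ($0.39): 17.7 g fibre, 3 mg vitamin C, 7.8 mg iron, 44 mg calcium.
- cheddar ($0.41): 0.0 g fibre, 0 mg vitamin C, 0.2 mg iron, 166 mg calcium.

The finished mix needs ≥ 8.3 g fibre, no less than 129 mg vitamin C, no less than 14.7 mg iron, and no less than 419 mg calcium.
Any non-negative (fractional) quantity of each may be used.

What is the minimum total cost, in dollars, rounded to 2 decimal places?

Set it up as a linear program. Let x1 = servings of broccoli, x2 = servings of lentils, x3 = servings of cheddar.
Minimize 0.69x1 + 0.39x2 + 0.41x3 s.t.:
  6.7x1 + 17.7x2 ≥ 8.3   (fibre)
  139x1 + 3x2 ≥ 129   (vitamin C)
  1.3x1 + 7.8x2 + 0.2x3 ≥ 14.7   (iron)
  78x1 + 44x2 + 166x3 ≥ 419   (calcium)
  x1, x2, x3 ≥ 0.
All 3 inputs are positive at the optimum. The vitamin C, iron, calcium requirements are met with equality.
Optimal quantities: broccoli = 0.8915 servings, lentils = 1.694 servings, cheddar = 1.656 servings.
Hence cost = 0.69·0.8915 + 0.39·1.694 + 0.41·1.656 = $1.9548.

$1.95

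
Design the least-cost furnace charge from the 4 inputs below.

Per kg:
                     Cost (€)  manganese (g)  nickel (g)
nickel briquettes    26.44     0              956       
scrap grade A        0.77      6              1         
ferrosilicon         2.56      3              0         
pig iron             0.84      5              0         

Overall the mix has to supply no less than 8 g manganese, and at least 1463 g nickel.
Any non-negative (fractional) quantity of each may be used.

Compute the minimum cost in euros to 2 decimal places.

€41.45

Let x1 = kg of nickel briquettes, x2 = kg of scrap grade A, x3 = kg of ferrosilicon, x4 = kg of pig iron.
min 26.44x1 + 0.77x2 + 2.56x3 + 0.84x4 with:
  6x2 + 3x3 + 5x4 ≥ 8   (manganese)
  956x1 + 1x2 ≥ 1463   (nickel)
  x1, x2, x3, x4 ≥ 0.
The cheapest feasible vertex uses only nickel briquettes, scrap grade A; ferrosilicon, pig iron are not used. There the manganese and nickel constraints are tight.
Solving gives x1 = 1.529, x2 = 1.333.
Hence cost = 26.44·1.529 + 0.77·1.333 = €41.4532.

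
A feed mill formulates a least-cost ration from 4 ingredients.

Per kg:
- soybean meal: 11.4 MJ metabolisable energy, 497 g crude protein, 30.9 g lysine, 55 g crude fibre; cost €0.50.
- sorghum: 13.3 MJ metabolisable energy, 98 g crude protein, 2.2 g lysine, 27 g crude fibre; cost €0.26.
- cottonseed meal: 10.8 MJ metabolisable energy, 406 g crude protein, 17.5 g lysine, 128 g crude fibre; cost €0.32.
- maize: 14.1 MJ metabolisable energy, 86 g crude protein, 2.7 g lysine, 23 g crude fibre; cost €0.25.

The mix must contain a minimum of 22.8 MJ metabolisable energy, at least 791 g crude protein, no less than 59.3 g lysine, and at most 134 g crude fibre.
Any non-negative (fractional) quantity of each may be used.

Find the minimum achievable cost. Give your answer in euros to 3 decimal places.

Let x1 = kg of soybean meal, x2 = kg of sorghum, x3 = kg of cottonseed meal, x4 = kg of maize.
min 0.5x1 + 0.26x2 + 0.32x3 + 0.25x4 with:
  11.4x1 + 13.3x2 + 10.8x3 + 14.1x4 ≥ 22.8   (metabolisable energy)
  497x1 + 98x2 + 406x3 + 86x4 ≥ 791   (crude protein)
  30.9x1 + 2.2x2 + 17.5x3 + 2.7x4 ≥ 59.3   (lysine)
  55x1 + 27x2 + 128x3 + 23x4 ≤ 134   (crude fibre)
  x1, x2, x3, x4 ≥ 0.
The cheapest feasible vertex uses only soybean meal, cottonseed meal; sorghum, maize are not used. Binding constraints: metabolisable energy and lysine.
Solving gives x1 = 1.799, x3 = 0.2123.
Total cost: 0.5·1.799 + 0.32·0.2123 = 0.96744.

€0.967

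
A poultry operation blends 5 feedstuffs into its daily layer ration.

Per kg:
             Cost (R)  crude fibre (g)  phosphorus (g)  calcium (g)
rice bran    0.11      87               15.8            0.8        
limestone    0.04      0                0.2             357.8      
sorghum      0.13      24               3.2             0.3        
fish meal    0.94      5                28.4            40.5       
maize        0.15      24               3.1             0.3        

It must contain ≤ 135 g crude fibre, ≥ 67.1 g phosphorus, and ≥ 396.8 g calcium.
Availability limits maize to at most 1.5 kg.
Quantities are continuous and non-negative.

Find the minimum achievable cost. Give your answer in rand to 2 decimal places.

Set it up as a linear program. Let x1 = kg of rice bran, x2 = kg of limestone, x3 = kg of sorghum, x4 = kg of fish meal, x5 = kg of maize.
Minimize 0.11x1 + 0.04x2 + 0.13x3 + 0.94x4 + 0.15x5 with:
  87x1 + 24x3 + 5x4 + 24x5 ≤ 135   (crude fibre)
  15.8x1 + 0.2x2 + 3.2x3 + 28.4x4 + 3.1x5 ≥ 67.1   (phosphorus)
  0.8x1 + 357.8x2 + 0.3x3 + 40.5x4 + 0.3x5 ≥ 396.8   (calcium)
  x5 ≤ 1.5
  x1, x2, x3, x4, x5 ≥ 0.
At the optimum only rice bran, limestone, fish meal are positive (sorghum, maize = 0). The crude fibre, phosphorus, calcium requirements are met with equality.
Solving gives x1 = 1.463, x2 = 0.9312, x4 = 1.542.
Hence cost = 0.11·1.463 + 0.04·0.9312 + 0.94·1.542 = R1.6477.

R1.65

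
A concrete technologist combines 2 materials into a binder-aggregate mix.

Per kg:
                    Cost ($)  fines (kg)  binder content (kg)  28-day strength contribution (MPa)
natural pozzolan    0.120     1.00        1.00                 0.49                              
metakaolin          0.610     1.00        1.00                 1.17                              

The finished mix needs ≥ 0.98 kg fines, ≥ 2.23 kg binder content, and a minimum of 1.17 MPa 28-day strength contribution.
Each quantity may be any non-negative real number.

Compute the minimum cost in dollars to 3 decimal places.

$0.287

This is a linear program. Let x1 = kg of natural pozzolan, x2 = kg of metakaolin.
Minimise 0.12x1 + 0.61x2 with:
  1x1 + 1x2 ≥ 0.98   (fines)
  1x1 + 1x2 ≥ 2.23   (binder content)
  0.49x1 + 1.17x2 ≥ 1.17   (28-day strength contribution)
  x1, x2 ≥ 0.
The optimal basis is {natural pozzolan}; metakaolin drops out. There the 28-day strength contribution constraint is tight.
That vertex is x1 = 2.388.
Cost = 0.12·2.388 = 0.28656.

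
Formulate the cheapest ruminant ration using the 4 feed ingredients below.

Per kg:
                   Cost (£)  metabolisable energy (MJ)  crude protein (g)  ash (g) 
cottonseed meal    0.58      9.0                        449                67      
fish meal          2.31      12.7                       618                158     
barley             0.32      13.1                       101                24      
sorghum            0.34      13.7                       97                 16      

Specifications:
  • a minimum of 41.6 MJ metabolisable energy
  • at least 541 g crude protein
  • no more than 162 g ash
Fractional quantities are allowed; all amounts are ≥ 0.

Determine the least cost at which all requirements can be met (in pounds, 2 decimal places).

£1.23

This is a linear program. Let x1 = kg of cottonseed meal, x2 = kg of fish meal, x3 = kg of barley, x4 = kg of sorghum.
Minimize 0.58x1 + 2.31x2 + 0.32x3 + 0.34x4 s.t.:
  9x1 + 12.7x2 + 13.1x3 + 13.7x4 ≥ 41.6   (metabolisable energy)
  449x1 + 618x2 + 101x3 + 97x4 ≥ 541   (crude protein)
  67x1 + 158x2 + 24x3 + 16x4 ≤ 162   (ash)
  x1, x2, x3, x4 ≥ 0.
The optimal basis is {cottonseed meal, barley}; fish meal, sorghum drop out. There the metabolisable energy and crude protein constraints are tight.
So cottonseed meal = 0.5802 kg, barley = 2.777 kg.
Hence cost = 0.58·0.5802 + 0.32·2.777 = £1.2252.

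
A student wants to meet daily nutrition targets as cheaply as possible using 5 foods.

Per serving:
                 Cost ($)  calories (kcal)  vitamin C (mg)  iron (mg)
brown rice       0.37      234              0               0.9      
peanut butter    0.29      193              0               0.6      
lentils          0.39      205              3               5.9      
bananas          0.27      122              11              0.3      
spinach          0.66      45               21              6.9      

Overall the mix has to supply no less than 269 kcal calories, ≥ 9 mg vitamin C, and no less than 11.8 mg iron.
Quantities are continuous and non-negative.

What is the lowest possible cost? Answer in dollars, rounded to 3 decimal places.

$0.815

Set it up as a linear program. Let x1 = servings of brown rice, x2 = servings of peanut butter, x3 = servings of lentils, x4 = servings of bananas, x5 = servings of spinach.
Minimise 0.37x1 + 0.29x2 + 0.39x3 + 0.27x4 + 0.66x5 with:
  234x1 + 193x2 + 205x3 + 122x4 + 45x5 ≥ 269   (calories)
  3x3 + 11x4 + 21x5 ≥ 9   (vitamin C)
  0.9x1 + 0.6x2 + 5.9x3 + 0.3x4 + 6.9x5 ≥ 11.8   (iron)
  x1, x2, x3, x4, x5 ≥ 0.
The optimal basis is {lentils, spinach}; brown rice, peanut butter, bananas drop out. The vitamin C and iron requirements are met with equality.
That vertex is x3 = 1.799, x5 = 0.1715.
Objective = 0.39·1.799 + 0.66·0.1715 = 0.81480.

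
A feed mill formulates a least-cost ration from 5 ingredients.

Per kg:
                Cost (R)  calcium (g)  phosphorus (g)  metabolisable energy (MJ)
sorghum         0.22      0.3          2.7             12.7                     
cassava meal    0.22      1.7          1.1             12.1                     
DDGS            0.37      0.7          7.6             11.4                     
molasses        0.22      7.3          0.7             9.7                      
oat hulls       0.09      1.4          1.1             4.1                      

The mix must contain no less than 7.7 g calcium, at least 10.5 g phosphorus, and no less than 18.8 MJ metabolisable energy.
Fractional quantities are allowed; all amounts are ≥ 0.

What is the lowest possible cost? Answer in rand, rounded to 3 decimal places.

Set it up as a linear program. Let x1 = kg of sorghum, x2 = kg of cassava meal, x3 = kg of DDGS, x4 = kg of molasses, x5 = kg of oat hulls.
min 0.22x1 + 0.22x2 + 0.37x3 + 0.22x4 + 0.09x5 with:
  0.3x1 + 1.7x2 + 0.7x3 + 7.3x4 + 1.4x5 ≥ 7.7   (calcium)
  2.7x1 + 1.1x2 + 7.6x3 + 0.7x4 + 1.1x5 ≥ 10.5   (phosphorus)
  12.7x1 + 12.1x2 + 11.4x3 + 9.7x4 + 4.1x5 ≥ 18.8   (metabolisable energy)
  x1, x2, x3, x4, x5 ≥ 0.
At the optimum only DDGS, molasses are positive (sorghum, cassava meal, oat hulls = 0). The calcium and phosphorus requirements are met with equality.
So DDGS = 1.296 kg, molasses = 0.9305 kg.
Cost = 0.37·1.296 + 0.22·0.9305 = 0.68423.

R0.684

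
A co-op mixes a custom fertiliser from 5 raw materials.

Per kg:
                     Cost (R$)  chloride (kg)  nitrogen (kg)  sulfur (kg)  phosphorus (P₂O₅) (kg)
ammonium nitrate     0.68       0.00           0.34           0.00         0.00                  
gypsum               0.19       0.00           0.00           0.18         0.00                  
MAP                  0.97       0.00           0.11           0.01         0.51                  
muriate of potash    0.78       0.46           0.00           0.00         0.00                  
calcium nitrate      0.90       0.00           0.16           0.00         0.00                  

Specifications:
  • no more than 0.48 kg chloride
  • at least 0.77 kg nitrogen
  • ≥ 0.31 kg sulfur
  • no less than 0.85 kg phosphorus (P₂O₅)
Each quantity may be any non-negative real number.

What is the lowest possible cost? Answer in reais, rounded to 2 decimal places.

Let x1 = kg of ammonium nitrate, x2 = kg of gypsum, x3 = kg of MAP, x4 = kg of muriate of potash, x5 = kg of calcium nitrate.
Minimise 0.68x1 + 0.19x2 + 0.97x3 + 0.78x4 + 0.9x5 s.t.:
  0.46x4 ≤ 0.48   (chloride)
  0.34x1 + 0.11x3 + 0.16x5 ≥ 0.77   (nitrogen)
  0.18x2 + 0.01x3 ≥ 0.31   (sulfur)
  0.51x3 ≥ 0.85   (phosphorus (P₂O₅))
  x1, x2, x3, x4, x5 ≥ 0.
At the optimum only ammonium nitrate, gypsum, MAP are positive (muriate of potash, calcium nitrate = 0). Binding constraints: nitrogen, sulfur, phosphorus (P₂O₅).
Solving gives x1 = 1.725, x2 = 1.63, x3 = 1.667.
Objective = 0.68·1.725 + 0.19·1.63 + 0.97·1.667 = 3.0997.

R$3.10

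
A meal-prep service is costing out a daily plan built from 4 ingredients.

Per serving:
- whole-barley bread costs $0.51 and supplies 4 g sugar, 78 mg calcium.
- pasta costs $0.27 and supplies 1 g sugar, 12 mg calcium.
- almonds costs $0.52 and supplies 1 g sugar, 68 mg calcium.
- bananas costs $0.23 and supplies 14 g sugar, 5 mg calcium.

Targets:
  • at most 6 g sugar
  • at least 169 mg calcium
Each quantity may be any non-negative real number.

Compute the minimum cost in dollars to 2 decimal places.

Let x1 = servings of whole-barley bread, x2 = servings of pasta, x3 = servings of almonds, x4 = servings of bananas.
Minimize 0.51x1 + 0.27x2 + 0.52x3 + 0.23x4 s.t.:
  4x1 + 1x2 + 1x3 + 14x4 ≤ 6   (sugar)
  78x1 + 12x2 + 68x3 + 5x4 ≥ 169   (calcium)
  x1, x2, x3, x4 ≥ 0.
The minimum-cost mix takes nothing from pasta, bananas — only whole-barley bread, almonds. Binding constraints: sugar and calcium.
Solving gives x1 = 1.232, x3 = 1.072.
Hence cost = 0.51·1.232 + 0.52·1.072 = $1.1858.

$1.19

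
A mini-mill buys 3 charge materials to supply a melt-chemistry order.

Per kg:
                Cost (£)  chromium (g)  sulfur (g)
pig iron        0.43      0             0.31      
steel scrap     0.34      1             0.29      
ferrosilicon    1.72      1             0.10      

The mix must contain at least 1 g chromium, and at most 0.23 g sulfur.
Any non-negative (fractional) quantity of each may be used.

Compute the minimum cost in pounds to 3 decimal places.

Set it up as a linear program. Let x1 = kg of pig iron, x2 = kg of steel scrap, x3 = kg of ferrosilicon.
Minimise 0.43x1 + 0.34x2 + 1.72x3 s.t.:
  1x2 + 1x3 ≥ 1   (chromium)
  0.31x1 + 0.29x2 + 0.1x3 ≤ 0.23   (sulfur)
  x1, x2, x3 ≥ 0.
At the optimum only steel scrap, ferrosilicon are positive (pig iron = 0). Binding constraints: chromium and sulfur.
Solving gives x2 = 0.6842, x3 = 0.3158.
Objective = 0.34·0.6842 + 1.72·0.3158 = 0.77580.

£0.776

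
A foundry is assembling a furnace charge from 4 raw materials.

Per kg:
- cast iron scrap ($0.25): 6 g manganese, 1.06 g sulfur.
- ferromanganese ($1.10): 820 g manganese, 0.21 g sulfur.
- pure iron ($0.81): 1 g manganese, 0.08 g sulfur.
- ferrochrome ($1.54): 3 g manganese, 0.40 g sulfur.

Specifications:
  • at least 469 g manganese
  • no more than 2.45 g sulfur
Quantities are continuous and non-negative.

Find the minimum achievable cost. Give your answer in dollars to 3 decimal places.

Set it up as a linear program. Let x1 = kg of cast iron scrap, x2 = kg of ferromanganese, x3 = kg of pure iron, x4 = kg of ferrochrome.
Minimize 0.25x1 + 1.1x2 + 0.81x3 + 1.54x4 subject to:
  6x1 + 820x2 + 1x3 + 3x4 ≥ 469   (manganese)
  1.06x1 + 0.21x2 + 0.08x3 + 0.4x4 ≤ 2.45   (sulfur)
  x1, x2, x3, x4 ≥ 0.
At the optimum only ferromanganese is positive (cast iron scrap, pure iron, ferrochrome = 0). Binding constraint: manganese.
That vertex is x2 = 0.572.
Objective = 1.1·0.572 = 0.62920.

$0.629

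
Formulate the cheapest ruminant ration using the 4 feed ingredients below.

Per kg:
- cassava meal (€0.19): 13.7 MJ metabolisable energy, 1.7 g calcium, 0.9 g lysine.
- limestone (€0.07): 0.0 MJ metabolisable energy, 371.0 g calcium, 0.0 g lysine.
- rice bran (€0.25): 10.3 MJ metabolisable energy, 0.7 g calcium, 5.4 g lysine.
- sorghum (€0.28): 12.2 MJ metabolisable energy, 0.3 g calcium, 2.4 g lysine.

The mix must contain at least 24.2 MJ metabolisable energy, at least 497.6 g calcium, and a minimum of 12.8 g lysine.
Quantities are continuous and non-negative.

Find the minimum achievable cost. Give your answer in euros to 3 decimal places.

This is a linear program. Let x1 = kg of cassava meal, x2 = kg of limestone, x3 = kg of rice bran, x4 = kg of sorghum.
Minimise 0.19x1 + 0.07x2 + 0.25x3 + 0.28x4 with:
  13.7x1 + 10.3x3 + 12.2x4 ≥ 24.2   (metabolisable energy)
  1.7x1 + 371x2 + 0.7x3 + 0.3x4 ≥ 497.6   (calcium)
  0.9x1 + 5.4x3 + 2.4x4 ≥ 12.8   (lysine)
  x1, x2, x3, x4 ≥ 0.
The minimum-cost mix takes nothing from cassava meal, sorghum — only limestone, rice bran. There the calcium and lysine constraints are tight.
So limestone = 1.337 kg, rice bran = 2.37 kg.
Objective = 0.07·1.337 + 0.25·2.37 = 0.68609.

€0.686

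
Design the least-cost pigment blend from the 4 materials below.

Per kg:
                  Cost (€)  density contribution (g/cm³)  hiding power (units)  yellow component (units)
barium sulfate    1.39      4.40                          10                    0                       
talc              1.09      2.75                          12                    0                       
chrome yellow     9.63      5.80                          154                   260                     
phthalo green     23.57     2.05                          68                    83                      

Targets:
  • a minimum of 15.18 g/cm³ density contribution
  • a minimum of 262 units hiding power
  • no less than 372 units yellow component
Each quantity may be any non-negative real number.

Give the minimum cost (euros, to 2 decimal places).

Let x1 = kg of barium sulfate, x2 = kg of talc, x3 = kg of chrome yellow, x4 = kg of phthalo green.
min 1.39x1 + 1.09x2 + 9.63x3 + 23.57x4 s.t.:
  4.4x1 + 2.75x2 + 5.8x3 + 2.05x4 ≥ 15.18   (density contribution)
  10x1 + 12x2 + 154x3 + 68x4 ≥ 262   (hiding power)
  260x3 + 83x4 ≥ 372   (yellow component)
  x1, x2, x3, x4 ≥ 0.
The minimum-cost mix takes nothing from barium sulfate, phthalo green — only talc, chrome yellow. There the density contribution and hiding power constraints are tight.
So talc = 2.312 kg, chrome yellow = 1.521 kg.
Total cost: 1.09·2.312 + 9.63·1.521 = 17.1673.

€17.17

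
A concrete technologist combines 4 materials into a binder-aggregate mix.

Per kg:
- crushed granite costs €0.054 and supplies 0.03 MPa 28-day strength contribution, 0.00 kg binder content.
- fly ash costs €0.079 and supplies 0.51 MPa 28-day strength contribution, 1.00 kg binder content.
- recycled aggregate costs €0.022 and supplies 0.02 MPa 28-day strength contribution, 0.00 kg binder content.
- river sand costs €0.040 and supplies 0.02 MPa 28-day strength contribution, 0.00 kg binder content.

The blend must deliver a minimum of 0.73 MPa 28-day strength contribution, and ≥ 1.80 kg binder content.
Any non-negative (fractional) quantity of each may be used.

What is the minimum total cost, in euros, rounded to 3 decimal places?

€0.142

Treat it as an LP. Let x1 = kg of crushed granite, x2 = kg of fly ash, x3 = kg of recycled aggregate, x4 = kg of river sand.
min 0.054x1 + 0.079x2 + 0.022x3 + 0.04x4 s.t.:
  0.03x1 + 0.51x2 + 0.02x3 + 0.02x4 ≥ 0.73   (28-day strength contribution)
  1x2 ≥ 1.8   (binder content)
  x1, x2, x3, x4 ≥ 0.
The optimal basis is {fly ash}; crushed granite, recycled aggregate, river sand drop out. There the binder content constraint is tight.
Optimal quantities: fly ash = 1.8 kg.
Hence cost = 0.079·1.8 = €0.14220.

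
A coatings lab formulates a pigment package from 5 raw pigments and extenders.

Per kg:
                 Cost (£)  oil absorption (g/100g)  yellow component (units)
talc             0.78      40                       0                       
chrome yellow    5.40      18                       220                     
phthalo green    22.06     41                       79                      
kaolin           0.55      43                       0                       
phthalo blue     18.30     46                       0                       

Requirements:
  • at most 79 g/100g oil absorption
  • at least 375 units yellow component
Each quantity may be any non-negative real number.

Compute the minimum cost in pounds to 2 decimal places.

£9.20

Treat it as an LP. Let x1 = kg of talc, x2 = kg of chrome yellow, x3 = kg of phthalo green, x4 = kg of kaolin, x5 = kg of phthalo blue.
Minimize 0.78x1 + 5.4x2 + 22.06x3 + 0.55x4 + 18.3x5 with:
  40x1 + 18x2 + 41x3 + 43x4 + 46x5 ≤ 79   (oil absorption)
  220x2 + 79x3 ≥ 375   (yellow component)
  x1, x2, x3, x4, x5 ≥ 0.
The minimum-cost mix takes nothing from talc, phthalo green, kaolin, phthalo blue — only chrome yellow. There the yellow component constraint is tight.
Solving gives x2 = 1.7045.
Total cost: 5.4·1.7045 = 9.2043.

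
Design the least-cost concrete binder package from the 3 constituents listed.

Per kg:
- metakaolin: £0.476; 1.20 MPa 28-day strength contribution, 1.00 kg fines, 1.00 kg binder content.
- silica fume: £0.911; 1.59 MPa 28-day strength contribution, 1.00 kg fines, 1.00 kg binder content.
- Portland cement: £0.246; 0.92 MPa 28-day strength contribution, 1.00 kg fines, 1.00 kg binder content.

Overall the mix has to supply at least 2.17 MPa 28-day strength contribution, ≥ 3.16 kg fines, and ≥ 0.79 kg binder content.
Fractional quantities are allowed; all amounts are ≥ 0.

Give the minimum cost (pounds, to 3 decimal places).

Let x1 = kg of metakaolin, x2 = kg of silica fume, x3 = kg of Portland cement.
Minimise 0.476x1 + 0.911x2 + 0.246x3 subject to:
  1.2x1 + 1.59x2 + 0.92x3 ≥ 2.17   (28-day strength contribution)
  1x1 + 1x2 + 1x3 ≥ 3.16   (fines)
  1x1 + 1x2 + 1x3 ≥ 0.79   (binder content)
  x1, x2, x3 ≥ 0.
The cheapest feasible vertex uses only Portland cement; metakaolin, silica fume are not used. Binding constraint: fines.
Solving gives x3 = 3.16.
Hence cost = 0.246·3.16 = £0.77736.

£0.777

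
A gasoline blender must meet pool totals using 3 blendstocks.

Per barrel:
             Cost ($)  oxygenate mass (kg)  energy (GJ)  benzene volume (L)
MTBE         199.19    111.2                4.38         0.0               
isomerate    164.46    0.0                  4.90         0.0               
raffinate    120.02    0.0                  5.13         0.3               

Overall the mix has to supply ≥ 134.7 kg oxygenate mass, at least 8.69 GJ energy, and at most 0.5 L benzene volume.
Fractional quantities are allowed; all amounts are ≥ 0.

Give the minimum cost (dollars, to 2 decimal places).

$320.46

Treat it as an LP. Let x1 = barrels of MTBE, x2 = barrels of isomerate, x3 = barrels of raffinate.
Minimize 199.19x1 + 164.46x2 + 120.02x3 s.t.:
  111.2x1 ≥ 134.7   (oxygenate mass)
  4.38x1 + 4.9x2 + 5.13x3 ≥ 8.69   (energy)
  0.3x3 ≤ 0.5   (benzene volume)
  x1, x2, x3 ≥ 0.
The cheapest feasible vertex uses only MTBE, raffinate; isomerate is not used. The oxygenate mass and energy requirements are met with equality.
So MTBE = 1.2113 barrels, raffinate = 0.65972 barrels.
Total cost: 199.19·1.2113 + 120.02·0.65972 = 320.4584.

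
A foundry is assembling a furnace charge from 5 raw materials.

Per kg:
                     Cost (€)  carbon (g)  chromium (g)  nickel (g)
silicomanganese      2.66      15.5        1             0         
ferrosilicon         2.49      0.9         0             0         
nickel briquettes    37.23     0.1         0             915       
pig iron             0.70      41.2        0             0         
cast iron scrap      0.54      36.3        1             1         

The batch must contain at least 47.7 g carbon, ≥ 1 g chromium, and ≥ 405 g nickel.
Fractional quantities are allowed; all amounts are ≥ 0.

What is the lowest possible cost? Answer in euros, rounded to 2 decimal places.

€17.13

Set it up as a linear program. Let x1 = kg of silicomanganese, x2 = kg of ferrosilicon, x3 = kg of nickel briquettes, x4 = kg of pig iron, x5 = kg of cast iron scrap.
Minimise 2.66x1 + 2.49x2 + 37.23x3 + 0.7x4 + 0.54x5 subject to:
  15.5x1 + 0.9x2 + 0.1x3 + 41.2x4 + 36.3x5 ≥ 47.7   (carbon)
  1x1 + 1x5 ≥ 1   (chromium)
  915x3 + 1x5 ≥ 405   (nickel)
  x1, x2, x3, x4, x5 ≥ 0.
The optimal basis is {nickel briquettes, cast iron scrap}; silicomanganese, ferrosilicon, pig iron drop out. The carbon and nickel requirements are met with equality.
That vertex is x3 = 0.4412, x5 = 1.313.
Total cost: 37.23·0.4412 + 0.54·1.313 = 17.1349.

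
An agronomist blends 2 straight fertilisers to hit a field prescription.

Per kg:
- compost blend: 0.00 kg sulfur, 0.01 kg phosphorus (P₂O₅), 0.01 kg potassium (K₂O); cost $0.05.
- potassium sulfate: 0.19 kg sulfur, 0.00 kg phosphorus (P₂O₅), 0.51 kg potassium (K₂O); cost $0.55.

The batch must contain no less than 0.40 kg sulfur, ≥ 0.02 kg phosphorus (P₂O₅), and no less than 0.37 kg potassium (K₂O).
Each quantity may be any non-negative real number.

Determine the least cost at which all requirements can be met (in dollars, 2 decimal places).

$1.26

Set it up as a linear program. Let x1 = kg of compost blend, x2 = kg of potassium sulfate.
Minimize 0.05x1 + 0.55x2 with:
  0.19x2 ≥ 0.4   (sulfur)
  0.01x1 ≥ 0.02   (phosphorus (P₂O₅))
  0.01x1 + 0.51x2 ≥ 0.37   (potassium (K₂O))
  x1, x2 ≥ 0.
Both inputs are positive at the optimum. There the sulfur and phosphorus (P₂O₅) constraints are tight.
Optimal quantities: compost blend = 2 kg, potassium sulfate = 2.105 kg.
Hence cost = 0.05·2 + 0.55·2.105 = $1.2578.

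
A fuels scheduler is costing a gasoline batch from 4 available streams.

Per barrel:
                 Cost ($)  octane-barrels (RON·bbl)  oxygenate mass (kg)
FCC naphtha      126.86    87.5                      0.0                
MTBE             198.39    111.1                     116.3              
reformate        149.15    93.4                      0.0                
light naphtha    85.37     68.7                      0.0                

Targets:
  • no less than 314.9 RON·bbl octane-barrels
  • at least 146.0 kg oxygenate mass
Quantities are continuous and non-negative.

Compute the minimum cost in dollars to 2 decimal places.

$467.05

Set it up as a linear program. Let x1 = barrels of FCC naphtha, x2 = barrels of MTBE, x3 = barrels of reformate, x4 = barrels of light naphtha.
min 126.86x1 + 198.39x2 + 149.15x3 + 85.37x4 s.t.:
  87.5x1 + 111.1x2 + 93.4x3 + 68.7x4 ≥ 314.9   (octane-barrels)
  116.3x2 ≥ 146   (oxygenate mass)
  x1, x2, x3, x4 ≥ 0.
The minimum-cost mix takes nothing from FCC naphtha, reformate — only MTBE, light naphtha. There the octane-barrels and oxygenate mass constraints are tight.
That vertex is x2 = 1.2554, x4 = 2.5535.
Total cost: 198.39·1.2554 + 85.37·2.5535 = 467.0511.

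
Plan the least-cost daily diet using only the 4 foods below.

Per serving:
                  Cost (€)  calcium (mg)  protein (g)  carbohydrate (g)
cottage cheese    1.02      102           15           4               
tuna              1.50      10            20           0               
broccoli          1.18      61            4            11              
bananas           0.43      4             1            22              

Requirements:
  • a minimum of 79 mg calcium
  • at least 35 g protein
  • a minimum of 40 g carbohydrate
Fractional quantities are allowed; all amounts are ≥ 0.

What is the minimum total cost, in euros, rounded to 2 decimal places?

€2.89

Let x1 = servings of cottage cheese, x2 = servings of tuna, x3 = servings of broccoli, x4 = servings of bananas.
Minimise 1.02x1 + 1.5x2 + 1.18x3 + 0.43x4 with:
  102x1 + 10x2 + 61x3 + 4x4 ≥ 79   (calcium)
  15x1 + 20x2 + 4x3 + 1x4 ≥ 35   (protein)
  4x1 + 11x3 + 22x4 ≥ 40   (carbohydrate)
  x1, x2, x3, x4 ≥ 0.
The optimal basis is {cottage cheese, bananas}; tuna, broccoli drop out. There the protein and carbohydrate constraints are tight.
So cottage cheese = 2.239 servings, bananas = 1.411 servings.
Objective = 1.02·2.239 + 0.43·1.411 = 2.8905.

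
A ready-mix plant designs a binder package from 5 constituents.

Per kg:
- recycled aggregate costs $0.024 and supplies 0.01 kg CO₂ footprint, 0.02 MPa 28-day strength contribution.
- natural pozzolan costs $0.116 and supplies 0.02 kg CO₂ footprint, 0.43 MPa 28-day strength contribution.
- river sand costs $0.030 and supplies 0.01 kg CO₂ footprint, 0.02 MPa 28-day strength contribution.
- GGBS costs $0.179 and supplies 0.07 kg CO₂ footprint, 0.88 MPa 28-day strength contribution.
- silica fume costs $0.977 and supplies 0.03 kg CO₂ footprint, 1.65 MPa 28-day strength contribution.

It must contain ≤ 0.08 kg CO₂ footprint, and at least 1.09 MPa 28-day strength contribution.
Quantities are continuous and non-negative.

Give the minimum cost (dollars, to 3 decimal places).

$0.235

Let x1 = kg of recycled aggregate, x2 = kg of natural pozzolan, x3 = kg of river sand, x4 = kg of GGBS, x5 = kg of silica fume.
min 0.024x1 + 0.116x2 + 0.03x3 + 0.179x4 + 0.977x5 s.t.:
  0.01x1 + 0.02x2 + 0.01x3 + 0.07x4 + 0.03x5 ≤ 0.08   (CO₂ footprint)
  0.02x1 + 0.43x2 + 0.02x3 + 0.88x4 + 1.65x5 ≥ 1.09   (28-day strength contribution)
  x1, x2, x3, x4, x5 ≥ 0.
At the optimum only natural pozzolan, GGBS are positive (recycled aggregate, river sand, silica fume = 0). The CO₂ footprint and 28-day strength contribution requirements are met with equality.
Optimal quantities: natural pozzolan = 0.472 kg, GGBS = 1.008 kg.
Objective = 0.116·0.472 + 0.179·1.008 = 0.23518.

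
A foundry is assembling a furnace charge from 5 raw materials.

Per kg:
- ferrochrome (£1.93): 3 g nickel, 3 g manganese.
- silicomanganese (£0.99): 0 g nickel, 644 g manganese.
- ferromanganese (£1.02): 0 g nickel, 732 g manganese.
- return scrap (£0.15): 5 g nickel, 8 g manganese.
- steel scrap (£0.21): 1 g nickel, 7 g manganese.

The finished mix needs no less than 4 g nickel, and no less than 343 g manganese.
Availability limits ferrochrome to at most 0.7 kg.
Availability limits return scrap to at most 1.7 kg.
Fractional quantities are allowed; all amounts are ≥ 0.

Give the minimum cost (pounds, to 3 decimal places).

Set it up as a linear program. Let x1 = kg of ferrochrome, x2 = kg of silicomanganese, x3 = kg of ferromanganese, x4 = kg of return scrap, x5 = kg of steel scrap.
Minimize 1.93x1 + 0.99x2 + 1.02x3 + 0.15x4 + 0.21x5 subject to:
  3x1 + 5x4 + 1x5 ≥ 4   (nickel)
  3x1 + 644x2 + 732x3 + 8x4 + 7x5 ≥ 343   (manganese)
  x1 ≤ 0.7
  x4 ≤ 1.7
  x1, x2, x3, x4, x5 ≥ 0.
The cheapest feasible vertex uses only ferromanganese, return scrap; ferrochrome, silicomanganese, steel scrap are not used. There the nickel and manganese constraints are tight.
Solving gives x3 = 0.4598, x4 = 0.8.
Cost = 1.02·0.4598 + 0.15·0.8 = 0.58900.

£0.589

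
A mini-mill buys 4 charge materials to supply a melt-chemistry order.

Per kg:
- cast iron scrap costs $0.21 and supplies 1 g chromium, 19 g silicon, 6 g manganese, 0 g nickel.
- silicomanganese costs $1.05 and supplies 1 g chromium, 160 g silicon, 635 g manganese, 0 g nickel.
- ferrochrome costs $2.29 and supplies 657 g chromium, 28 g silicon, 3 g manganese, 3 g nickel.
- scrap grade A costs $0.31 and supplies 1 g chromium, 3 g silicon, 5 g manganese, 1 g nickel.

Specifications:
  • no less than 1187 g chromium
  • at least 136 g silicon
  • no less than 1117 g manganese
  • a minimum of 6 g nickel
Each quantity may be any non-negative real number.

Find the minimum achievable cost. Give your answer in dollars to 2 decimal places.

$6.15

Set it up as a linear program. Let x1 = kg of cast iron scrap, x2 = kg of silicomanganese, x3 = kg of ferrochrome, x4 = kg of scrap grade A.
min 0.21x1 + 1.05x2 + 2.29x3 + 0.31x4 subject to:
  1x1 + 1x2 + 657x3 + 1x4 ≥ 1187   (chromium)
  19x1 + 160x2 + 28x3 + 3x4 ≥ 136   (silicon)
  6x1 + 635x2 + 3x3 + 5x4 ≥ 1117   (manganese)
  3x3 + 1x4 ≥ 6   (nickel)
  x1, x2, x3, x4 ≥ 0.
The cheapest feasible vertex uses only silicomanganese, ferrochrome, scrap grade A; cast iron scrap is not used. The chromium, manganese, nickel requirements are met with equality.
That vertex is x2 = 1.746, x3 = 1.803, x4 = 0.5906.
Total cost: 1.05·1.746 + 2.29·1.803 + 0.31·0.5906 = 6.1453.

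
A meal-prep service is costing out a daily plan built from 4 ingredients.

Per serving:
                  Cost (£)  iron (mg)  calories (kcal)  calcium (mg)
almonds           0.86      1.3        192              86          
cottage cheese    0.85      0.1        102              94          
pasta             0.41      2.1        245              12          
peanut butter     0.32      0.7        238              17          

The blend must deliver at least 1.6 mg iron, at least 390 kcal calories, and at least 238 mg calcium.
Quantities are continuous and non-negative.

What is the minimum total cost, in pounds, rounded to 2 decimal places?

£2.26

Let x1 = servings of almonds, x2 = servings of cottage cheese, x3 = servings of pasta, x4 = servings of peanut butter.
Minimize 0.86x1 + 0.85x2 + 0.41x3 + 0.32x4 subject to:
  1.3x1 + 0.1x2 + 2.1x3 + 0.7x4 ≥ 1.6   (iron)
  192x1 + 102x2 + 245x3 + 238x4 ≥ 390   (calories)
  86x1 + 94x2 + 12x3 + 17x4 ≥ 238   (calcium)
  x1, x2, x3, x4 ≥ 0.
The optimal basis is {almonds, cottage cheese, peanut butter}; pasta drops out. The iron, calories, calcium requirements are met with equality.
Solving gives x1 = 1.039, x2 = 1.557, x4 = 0.1329.
Objective = 0.86·1.039 + 0.85·1.557 + 0.32·0.1329 = 2.2595.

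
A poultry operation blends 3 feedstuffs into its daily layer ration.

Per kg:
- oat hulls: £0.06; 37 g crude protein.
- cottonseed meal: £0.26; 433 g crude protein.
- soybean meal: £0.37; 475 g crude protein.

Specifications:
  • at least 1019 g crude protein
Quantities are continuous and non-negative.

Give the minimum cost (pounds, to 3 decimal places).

£0.612

Let x1 = kg of oat hulls, x2 = kg of cottonseed meal, x3 = kg of soybean meal.
Minimise 0.06x1 + 0.26x2 + 0.37x3 subject to:
  37x1 + 433x2 + 475x3 ≥ 1019   (crude protein)
  x1, x2, x3 ≥ 0.
The optimal basis is {cottonseed meal}; oat hulls, soybean meal drop out. Binding constraint: crude protein.
Optimal quantities: cottonseed meal = 2.353 kg.
Total cost: 0.26·2.353 = 0.61178.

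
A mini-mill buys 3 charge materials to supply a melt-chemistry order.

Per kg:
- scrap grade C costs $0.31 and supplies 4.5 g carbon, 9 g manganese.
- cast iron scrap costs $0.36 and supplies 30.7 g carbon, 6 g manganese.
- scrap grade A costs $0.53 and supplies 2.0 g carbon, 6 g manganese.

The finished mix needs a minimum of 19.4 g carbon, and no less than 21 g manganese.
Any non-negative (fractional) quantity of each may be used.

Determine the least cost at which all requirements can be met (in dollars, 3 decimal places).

$0.773

Let x1 = kg of scrap grade C, x2 = kg of cast iron scrap, x3 = kg of scrap grade A.
min 0.31x1 + 0.36x2 + 0.53x3 subject to:
  4.5x1 + 30.7x2 + 2x3 ≥ 19.4   (carbon)
  9x1 + 6x2 + 6x3 ≥ 21   (manganese)
  x1, x2, x3 ≥ 0.
At the optimum only scrap grade C, cast iron scrap are positive (scrap grade A = 0). There the carbon and manganese constraints are tight.
Optimal quantities: scrap grade C = 2.119 kg, cast iron scrap = 0.3213 kg.
Total cost: 0.31·2.119 + 0.36·0.3213 = 0.77256.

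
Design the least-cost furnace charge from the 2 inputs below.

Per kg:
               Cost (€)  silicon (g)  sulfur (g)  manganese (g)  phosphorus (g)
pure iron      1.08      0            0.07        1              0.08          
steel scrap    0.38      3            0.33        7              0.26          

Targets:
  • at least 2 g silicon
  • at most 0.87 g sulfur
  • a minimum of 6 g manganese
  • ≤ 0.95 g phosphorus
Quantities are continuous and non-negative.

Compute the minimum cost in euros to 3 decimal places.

Treat it as an LP. Let x1 = kg of pure iron, x2 = kg of steel scrap.
min 1.08x1 + 0.38x2 s.t.:
  3x2 ≥ 2   (silicon)
  0.07x1 + 0.33x2 ≤ 0.87   (sulfur)
  1x1 + 7x2 ≥ 6   (manganese)
  0.08x1 + 0.26x2 ≤ 0.95   (phosphorus)
  x1, x2 ≥ 0.
The cheapest feasible vertex uses only steel scrap; pure iron is not used. Binding constraint: manganese.
Optimal quantities: steel scrap = 0.8571 kg.
Hence cost = 0.38·0.8571 = €0.32570.

€0.326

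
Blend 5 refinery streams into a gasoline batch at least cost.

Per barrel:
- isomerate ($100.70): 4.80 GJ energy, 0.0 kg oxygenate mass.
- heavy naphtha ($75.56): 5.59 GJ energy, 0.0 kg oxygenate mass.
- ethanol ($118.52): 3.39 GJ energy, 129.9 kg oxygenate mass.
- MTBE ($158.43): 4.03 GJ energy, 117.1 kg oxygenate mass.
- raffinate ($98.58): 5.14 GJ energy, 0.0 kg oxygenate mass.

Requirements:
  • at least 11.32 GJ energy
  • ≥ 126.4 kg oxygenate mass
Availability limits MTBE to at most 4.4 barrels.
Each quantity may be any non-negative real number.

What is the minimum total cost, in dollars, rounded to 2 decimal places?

Treat it as an LP. Let x1 = barrels of isomerate, x2 = barrels of heavy naphtha, x3 = barrels of ethanol, x4 = barrels of MTBE, x5 = barrels of raffinate.
Minimize 100.7x1 + 75.56x2 + 118.52x3 + 158.43x4 + 98.58x5 with:
  4.8x1 + 5.59x2 + 3.39x3 + 4.03x4 + 5.14x5 ≥ 11.32   (energy)
  129.9x3 + 117.1x4 ≥ 126.4   (oxygenate mass)
  x4 ≤ 4.4
  x1, x2, x3, x4, x5 ≥ 0.
The optimal basis is {heavy naphtha, ethanol}; isomerate, MTBE, raffinate drop out. There the energy and oxygenate mass constraints are tight.
Optimal quantities: heavy naphtha = 1.4349 barrels, ethanol = 0.97306 barrels.
Total cost: 75.56·1.4349 + 118.52·0.97306 = 223.7481.

$223.75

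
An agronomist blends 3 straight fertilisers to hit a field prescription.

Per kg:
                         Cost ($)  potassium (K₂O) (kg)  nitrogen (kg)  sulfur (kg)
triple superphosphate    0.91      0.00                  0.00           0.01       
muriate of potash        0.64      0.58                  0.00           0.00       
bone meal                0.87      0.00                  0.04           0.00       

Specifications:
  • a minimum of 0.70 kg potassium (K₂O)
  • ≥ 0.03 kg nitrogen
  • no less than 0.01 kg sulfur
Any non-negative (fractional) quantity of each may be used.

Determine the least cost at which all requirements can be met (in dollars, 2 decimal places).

Set it up as a linear program. Let x1 = kg of triple superphosphate, x2 = kg of muriate of potash, x3 = kg of bone meal.
min 0.91x1 + 0.64x2 + 0.87x3 subject to:
  0.58x2 ≥ 0.7   (potassium (K₂O))
  0.04x3 ≥ 0.03   (nitrogen)
  0.01x1 ≥ 0.01   (sulfur)
  x1, x2, x3 ≥ 0.
All 3 inputs are positive at the optimum. Binding constraints: potassium (K₂O), nitrogen, sulfur.
Optimal quantities: triple superphosphate = 1 kg, muriate of potash = 1.207 kg, bone meal = 0.75 kg.
Objective = 0.91·1 + 0.64·1.207 + 0.87·0.75 = 2.33498.

$2.33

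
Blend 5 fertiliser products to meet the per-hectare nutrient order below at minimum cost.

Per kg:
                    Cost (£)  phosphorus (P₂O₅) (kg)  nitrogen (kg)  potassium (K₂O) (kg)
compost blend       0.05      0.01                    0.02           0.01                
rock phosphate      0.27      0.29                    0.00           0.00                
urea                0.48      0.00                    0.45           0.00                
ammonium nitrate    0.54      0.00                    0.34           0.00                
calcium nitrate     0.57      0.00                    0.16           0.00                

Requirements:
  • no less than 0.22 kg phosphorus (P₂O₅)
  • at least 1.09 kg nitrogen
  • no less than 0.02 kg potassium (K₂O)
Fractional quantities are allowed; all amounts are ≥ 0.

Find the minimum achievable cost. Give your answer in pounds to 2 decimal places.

£1.41

Set it up as a linear program. Let x1 = kg of compost blend, x2 = kg of rock phosphate, x3 = kg of urea, x4 = kg of ammonium nitrate, x5 = kg of calcium nitrate.
Minimise 0.05x1 + 0.27x2 + 0.48x3 + 0.54x4 + 0.57x5 s.t.:
  0.01x1 + 0.29x2 ≥ 0.22   (phosphorus (P₂O₅))
  0.02x1 + 0.45x3 + 0.34x4 + 0.16x5 ≥ 1.09   (nitrogen)
  0.01x1 ≥ 0.02   (potassium (K₂O))
  x1, x2, x3, x4, x5 ≥ 0.
The cheapest feasible vertex uses only compost blend, rock phosphate, urea; ammonium nitrate, calcium nitrate are not used. There the phosphorus (P₂O₅), nitrogen, potassium (K₂O) constraints are tight.
That vertex is x1 = 2, x2 = 0.6897, x3 = 2.333.
Cost = 0.05·2 + 0.27·0.6897 + 0.48·2.333 = 1.4061.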